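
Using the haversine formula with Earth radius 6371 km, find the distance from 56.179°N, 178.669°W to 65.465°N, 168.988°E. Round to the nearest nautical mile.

Δλ = 168.988 − -178.669 = 347.657°; wrapped into (−180°, 180°]: -12.343°.
Δφ = 65.465 − 56.179 = 9.286°.
a = sin²(Δφ/2) + cos φ₁ · cos φ₂ · sin²(Δλ/2) = 0.009224.
c = 2·atan2(√a, √(1−a)) = 0.19238 rad → d = 6371·c ≈ 1225.63 km ≈ 661.79 nmi.

662 nmi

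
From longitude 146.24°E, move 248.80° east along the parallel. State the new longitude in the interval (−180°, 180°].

35.04°E

Start at +146.24°; shift +248.80° → +395.04°.
+395.04° lies outside (−180°, 180°]; subtract 360° → +35.04°.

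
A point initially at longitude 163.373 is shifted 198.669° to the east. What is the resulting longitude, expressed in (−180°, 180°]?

+2.042°

Start at +163.373°; shift +198.669° → +362.042°.
+362.042° lies outside (−180°, 180°]; subtract 360° → +2.042°.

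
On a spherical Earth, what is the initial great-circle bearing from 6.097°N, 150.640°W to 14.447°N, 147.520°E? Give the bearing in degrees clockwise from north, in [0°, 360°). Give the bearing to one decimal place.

Δλ = 147.520 − -150.640 = 298.160°; wrapped into (−180°, 180°]: -61.840°.
θ = atan2( sin Δλ · cos φ₂ , cos φ₁ · sin φ₂ − sin φ₁ · cos φ₂ · cos Δλ )
  = atan2(-0.85375, 0.19953) = -76.845° → normalised to [0°, 360°): 283.155°.

283.2°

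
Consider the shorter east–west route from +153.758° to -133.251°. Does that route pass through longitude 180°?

Yes

Naïve |-133.251 − 153.758| = 287.009° > 180°, so the shorter arc goes the other way round — across 180°.
Signed shortest Δλ = ((-133.251 − 153.758 + 180) mod 360) − 180 = 72.991°.
Going east by 72.991° from +153.758° passes through 180° before reaching -133.251°.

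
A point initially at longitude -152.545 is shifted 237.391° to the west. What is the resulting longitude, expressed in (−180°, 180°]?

Start at -152.545°; shift −237.391° → -389.936°.
-389.936° lies outside (−180°, 180°]; add 360° → -29.936°.

-29.936°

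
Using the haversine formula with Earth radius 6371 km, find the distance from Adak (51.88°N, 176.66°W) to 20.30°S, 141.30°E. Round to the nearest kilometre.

9003 km

Δλ = 141.30 − -176.66 = 317.96°; wrapped into (−180°, 180°]: -42.04°.
Δφ = -20.30 − 51.88 = -72.18°.
a = sin²(Δφ/2) + cos φ₁ · cos φ₂ · sin²(Δλ/2) = 0.421477.
c = 2·atan2(√a, √(1−a)) = 1.41310 rad → d = 6371·c ≈ 9002.84 km.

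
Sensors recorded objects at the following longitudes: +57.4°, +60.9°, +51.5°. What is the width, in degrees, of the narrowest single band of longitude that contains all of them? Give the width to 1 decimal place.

Sort the longitudes: +51.5°, +57.4°, +60.9°.
Eastward gaps between consecutive values (wrapping around): 5.9°, 3.5°, 350.6°.
Largest gap = 350.6° ⇒ minimal covering band is its complement: 360° − 350.6° = 9.4°.
Band runs from +51.5° eastward to +60.9°.

9.4°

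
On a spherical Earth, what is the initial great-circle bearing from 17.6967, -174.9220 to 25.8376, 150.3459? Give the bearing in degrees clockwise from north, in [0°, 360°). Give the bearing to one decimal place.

Δλ = 150.3459 − -174.9220 = 325.2679°; wrapped into (−180°, 180°]: -34.7321°.
θ = atan2( sin Δλ · cos φ₂ , cos φ₁ · sin φ₂ − sin φ₁ · cos φ₂ · cos Δλ )
  = atan2(-0.51278, 0.19035) = -69.634° → normalised to [0°, 360°): 290.366°.

290.4°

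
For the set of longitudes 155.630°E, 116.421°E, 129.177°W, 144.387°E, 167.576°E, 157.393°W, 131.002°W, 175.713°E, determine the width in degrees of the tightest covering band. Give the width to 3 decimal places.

Sort the longitudes: -157.393°, -131.002°, -129.177°, +116.421°, +144.387°, +155.630°, +167.576°, +175.713°.
Eastward gaps between consecutive values (wrapping around): 26.391°, 1.825°, 245.598°, 27.966°, 11.243°, 11.946°, 8.137°, 26.894°.
Largest gap = 245.598° ⇒ minimal covering band is its complement: 360° − 245.598° = 114.402°.
Band runs from +116.421° eastward to -129.177°, crossing the antimeridian.

114.402°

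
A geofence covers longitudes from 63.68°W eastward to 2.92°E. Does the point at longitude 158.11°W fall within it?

No

Band width going east from -63.68° to +2.92°: ((2.92 − -63.68) mod 360) = 66.60°.
Offset of -158.11° east of the west edge: ((-158.11 − -63.68) mod 360) = 265.57°.
265.57° > 66.60° ⇒ outside.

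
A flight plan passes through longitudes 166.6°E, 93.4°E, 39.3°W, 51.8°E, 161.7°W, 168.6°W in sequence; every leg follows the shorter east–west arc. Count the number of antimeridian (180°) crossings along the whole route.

Leg 1: +166.6° → +93.4°, shortest Δλ = -73.2° (west) — does not cross 180°.
Leg 2: +93.4° → -39.3°, shortest Δλ = -132.7° (west) — does not cross 180°.
Leg 3: -39.3° → +51.8°, shortest Δλ = 91.1° (east) — does not cross 180°.
Leg 4: +51.8° → -161.7°, shortest Δλ = 146.5° (east) — crosses 180°.
Leg 5: -161.7° → -168.6°, shortest Δλ = -6.9° (west) — does not cross 180°.
Total crossings: 1.

1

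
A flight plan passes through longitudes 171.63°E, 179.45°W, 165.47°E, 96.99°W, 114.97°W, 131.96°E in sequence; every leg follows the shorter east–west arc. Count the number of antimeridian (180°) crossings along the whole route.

Leg 1: +171.63° → -179.45°, shortest Δλ = 8.92° (east) — crosses 180°.
Leg 2: -179.45° → +165.47°, shortest Δλ = -15.08° (west) — crosses 180°.
Leg 3: +165.47° → -96.99°, shortest Δλ = 97.54° (east) — crosses 180°.
Leg 4: -96.99° → -114.97°, shortest Δλ = -17.98° (west) — does not cross 180°.
Leg 5: -114.97° → +131.96°, shortest Δλ = -113.07° (west) — crosses 180°.
Total crossings: 4.

4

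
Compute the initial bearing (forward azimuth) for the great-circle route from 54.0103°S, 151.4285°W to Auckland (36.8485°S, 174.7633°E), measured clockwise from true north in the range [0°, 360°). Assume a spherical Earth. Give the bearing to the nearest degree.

293°

Δλ = 174.7633 − -151.4285 = 326.1918°; wrapped into (−180°, 180°]: -33.8082°.
θ = atan2( sin Δλ · cos φ₂ , cos φ₁ · sin φ₂ − sin φ₁ · cos φ₂ · cos Δλ )
  = atan2(-0.44526, 0.18559) = -67.373° → normalised to [0°, 360°): 292.627°.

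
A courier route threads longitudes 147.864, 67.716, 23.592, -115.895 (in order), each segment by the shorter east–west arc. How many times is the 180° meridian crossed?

0

Leg 1: +147.864° → +67.716°, shortest Δλ = -80.148° (west) — does not cross 180°.
Leg 2: +67.716° → +23.592°, shortest Δλ = -44.124° (west) — does not cross 180°.
Leg 3: +23.592° → -115.895°, shortest Δλ = -139.487° (west) — does not cross 180°.
Total crossings: 0.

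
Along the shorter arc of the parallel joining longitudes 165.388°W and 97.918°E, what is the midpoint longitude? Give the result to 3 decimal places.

Signed shortest Δλ from -165.388° to +97.918° is -96.694°.
Midpoint longitude = -165.388° + (-96.694°)/2 = -165.388° − 48.347° = -213.735°.
Normalise into (−180°, 180°]: +146.265°.
(The naïve average (-165.388 + +97.918)/2 = -33.735° is on the wrong side of the globe.)

146.265°E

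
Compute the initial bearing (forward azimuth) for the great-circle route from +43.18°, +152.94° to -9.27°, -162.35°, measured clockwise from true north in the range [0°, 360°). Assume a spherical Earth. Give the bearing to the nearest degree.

Δλ = -162.35 − 152.94 = -315.29°; wrapped into (−180°, 180°]: 44.71°.
θ = atan2( sin Δλ · cos φ₂ , cos φ₁ · sin φ₂ − sin φ₁ · cos φ₂ · cos Δλ )
  = atan2(0.69433, -0.59743) = 130.710° → normalised to [0°, 360°): 130.710°.

131°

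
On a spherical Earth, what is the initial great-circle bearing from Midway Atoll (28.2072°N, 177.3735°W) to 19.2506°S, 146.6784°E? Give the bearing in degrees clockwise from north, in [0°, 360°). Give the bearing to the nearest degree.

220°

Δλ = 146.6784 − -177.3735 = 324.0519°; wrapped into (−180°, 180°]: -35.9481°.
θ = atan2( sin Δλ · cos φ₂ , cos φ₁ · sin φ₂ − sin φ₁ · cos φ₂ · cos Δλ )
  = atan2(-0.55423, -0.65179) = -139.625° → normalised to [0°, 360°): 220.375°.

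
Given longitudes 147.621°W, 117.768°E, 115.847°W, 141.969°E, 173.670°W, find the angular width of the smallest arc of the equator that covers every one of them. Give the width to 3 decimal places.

Sort the longitudes: -173.670°, -147.621°, -115.847°, +117.768°, +141.969°.
Eastward gaps between consecutive values (wrapping around): 26.049°, 31.774°, 233.615°, 24.201°, 44.361°.
Largest gap = 233.615° ⇒ minimal covering band is its complement: 360° − 233.615° = 126.385°.
Band runs from +117.768° eastward to -115.847°, crossing the antimeridian.

126.385°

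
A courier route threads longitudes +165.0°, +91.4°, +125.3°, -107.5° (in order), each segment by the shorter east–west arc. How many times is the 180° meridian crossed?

Leg 1: +165.0° → +91.4°, shortest Δλ = -73.6° (west) — does not cross 180°.
Leg 2: +91.4° → +125.3°, shortest Δλ = 33.9° (east) — does not cross 180°.
Leg 3: +125.3° → -107.5°, shortest Δλ = 127.2° (east) — crosses 180°.
Total crossings: 1.

1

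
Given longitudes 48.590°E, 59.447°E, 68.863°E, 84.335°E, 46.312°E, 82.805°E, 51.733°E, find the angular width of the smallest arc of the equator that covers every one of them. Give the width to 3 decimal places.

38.023°

Sort the longitudes: +46.312°, +48.590°, +51.733°, +59.447°, +68.863°, +82.805°, +84.335°.
Eastward gaps between consecutive values (wrapping around): 2.278°, 3.143°, 7.714°, 9.416°, 13.942°, 1.530°, 321.977°.
Largest gap = 321.977° ⇒ minimal covering band is its complement: 360° − 321.977° = 38.023°.
Band runs from +46.312° eastward to +84.335°.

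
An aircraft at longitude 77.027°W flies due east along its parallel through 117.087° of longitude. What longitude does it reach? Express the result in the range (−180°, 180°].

40.060°E

Start at -77.027°; shift +117.087° → +40.060°.
+40.060° already lies in (−180°, 180°].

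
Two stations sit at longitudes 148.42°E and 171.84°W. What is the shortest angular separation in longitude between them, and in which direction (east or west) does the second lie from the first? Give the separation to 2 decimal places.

39.74° east

Raw difference: -171.84 − 148.42 = -320.26°.
Normalise into (−180°, 180°]: -320.26° + 360° = 39.74°.
Positive ⇒ the second point lies to the east; separation 39.74°.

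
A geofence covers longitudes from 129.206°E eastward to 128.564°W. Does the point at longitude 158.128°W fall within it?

Band width going east from +129.206° to -128.564°: ((-128.564 − 129.206) mod 360) = 102.230°.
Offset of -158.128° east of the west edge: ((-158.128 − 129.206) mod 360) = 72.666°.
72.666° ≤ 102.230° ⇒ inside.

Yes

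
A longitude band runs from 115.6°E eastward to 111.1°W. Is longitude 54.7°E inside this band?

No

Band width going east from +115.6° to -111.1°: ((-111.1 − 115.6) mod 360) = 133.3°.
Offset of +54.7° east of the west edge: ((54.7 − 115.6) mod 360) = 299.1°.
299.1° > 133.3° ⇒ outside.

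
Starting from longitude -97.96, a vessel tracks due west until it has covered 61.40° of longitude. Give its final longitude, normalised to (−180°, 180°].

-159.36°

Start at -97.96°; shift −61.40° → -159.36°.
-159.36° already lies in (−180°, 180°].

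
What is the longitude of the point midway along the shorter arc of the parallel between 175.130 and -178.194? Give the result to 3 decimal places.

Signed shortest Δλ from +175.130° to -178.194° is +6.676°.
Midpoint longitude = +175.130° + (+6.676°)/2 = +175.130° + 3.338° = +178.468°.
(The naïve average (+175.130 + -178.194)/2 = -1.532° is on the wrong side of the globe.)

+178.468°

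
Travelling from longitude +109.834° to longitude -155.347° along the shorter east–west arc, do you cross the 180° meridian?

Yes

Naïve |-155.347 − 109.834| = 265.181° > 180°, so the shorter arc goes the other way round — across 180°.
Signed shortest Δλ = ((-155.347 − 109.834 + 180) mod 360) − 180 = 94.819°.
Going east by 94.819° from +109.834° passes through 180° before reaching -155.347°.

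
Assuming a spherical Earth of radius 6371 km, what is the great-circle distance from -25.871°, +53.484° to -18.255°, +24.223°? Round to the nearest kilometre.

Δλ = 24.223 − 53.484 = -29.261°.
Δφ = -18.255 − -25.871 = 7.616°.
a = sin²(Δφ/2) + cos φ₁ · cos φ₂ · sin²(Δλ/2) = 0.058927.
c = 2·atan2(√a, √(1−a)) = 0.49039 rad → d = 6371·c ≈ 3124.31 km.

3124 km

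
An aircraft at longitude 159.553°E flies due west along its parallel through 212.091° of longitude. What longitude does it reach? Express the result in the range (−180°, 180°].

52.538°W

Start at +159.553°; shift −212.091° → -52.538°.
-52.538° already lies in (−180°, 180°].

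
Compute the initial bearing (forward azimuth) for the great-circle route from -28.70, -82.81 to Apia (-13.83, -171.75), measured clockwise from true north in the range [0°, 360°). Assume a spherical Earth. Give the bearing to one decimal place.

Δλ = -171.75 − -82.81 = -88.94°.
θ = atan2( sin Δλ · cos φ₂ , cos φ₁ · sin φ₂ − sin φ₁ · cos φ₂ · cos Δλ )
  = atan2(-0.97084, -0.20105) = -101.700° → normalised to [0°, 360°): 258.300°.

258.3°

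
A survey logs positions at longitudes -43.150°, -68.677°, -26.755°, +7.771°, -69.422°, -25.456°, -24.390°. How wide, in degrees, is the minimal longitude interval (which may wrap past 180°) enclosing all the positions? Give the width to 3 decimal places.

Sort the longitudes: -69.422°, -68.677°, -43.150°, -26.755°, -25.456°, -24.390°, +7.771°.
Eastward gaps between consecutive values (wrapping around): 0.745°, 25.527°, 16.395°, 1.299°, 1.066°, 32.161°, 282.807°.
Largest gap = 282.807° ⇒ minimal covering band is its complement: 360° − 282.807° = 77.193°.
Band runs from -69.422° eastward to +7.771°.

77.193°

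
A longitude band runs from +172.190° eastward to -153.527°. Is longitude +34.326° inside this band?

Band width going east from +172.190° to -153.527°: ((-153.527 − 172.190) mod 360) = 34.283°.
Offset of +34.326° east of the west edge: ((34.326 − 172.190) mod 360) = 222.136°.
222.136° > 34.283° ⇒ outside.

No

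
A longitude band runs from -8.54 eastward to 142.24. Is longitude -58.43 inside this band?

Band width going east from -8.54° to +142.24°: ((142.24 − -8.54) mod 360) = 150.78°.
Offset of -58.43° east of the west edge: ((-58.43 − -8.54) mod 360) = 310.11°.
310.11° > 150.78° ⇒ outside.

No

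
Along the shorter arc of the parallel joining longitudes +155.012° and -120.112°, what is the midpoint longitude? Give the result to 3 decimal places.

-162.550°

Signed shortest Δλ from +155.012° to -120.112° is +84.876°.
Midpoint longitude = +155.012° + (+84.876°)/2 = +155.012° + 42.438° = +197.450°.
Normalise into (−180°, 180°]: -162.550°.
(The naïve average (+155.012 + -120.112)/2 = 17.45° is on the wrong side of the globe.)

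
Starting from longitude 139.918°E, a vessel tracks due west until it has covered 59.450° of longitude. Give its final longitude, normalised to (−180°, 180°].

Start at +139.918°; shift −59.450° → +80.468°.
+80.468° already lies in (−180°, 180°].

80.468°E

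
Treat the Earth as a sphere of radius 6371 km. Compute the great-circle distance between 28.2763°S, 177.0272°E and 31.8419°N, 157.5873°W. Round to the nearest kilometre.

Δλ = -157.5873 − 177.0272 = -334.6145°; wrapped into (−180°, 180°]: 25.3855°.
Δφ = 31.8419 − -28.2763 = 60.1182°.
a = sin²(Δφ/2) + cos φ₁ · cos φ₂ · sin²(Δλ/2) = 0.287013.
c = 2·atan2(√a, √(1−a)) = 1.13076 rad → d = 6371·c ≈ 7204.05 km.

7204 km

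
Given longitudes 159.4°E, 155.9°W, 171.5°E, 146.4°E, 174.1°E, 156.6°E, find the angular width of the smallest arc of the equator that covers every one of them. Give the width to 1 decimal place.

57.7°

Sort the longitudes: -155.9°, +146.4°, +156.6°, +159.4°, +171.5°, +174.1°.
Eastward gaps between consecutive values (wrapping around): 302.3°, 10.2°, 2.8°, 12.1°, 2.6°, 30.0°.
Largest gap = 302.3° ⇒ minimal covering band is its complement: 360° − 302.3° = 57.7°.
Band runs from +146.4° eastward to -155.9°, crossing the antimeridian.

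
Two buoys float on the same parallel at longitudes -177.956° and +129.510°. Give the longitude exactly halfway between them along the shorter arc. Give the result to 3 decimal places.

Signed shortest Δλ from -177.956° to +129.510° is -52.534°.
Midpoint longitude = -177.956° + (-52.534°)/2 = -177.956° − 26.267° = -204.223°.
Normalise into (−180°, 180°]: +155.777°.
(The naïve average (-177.956 + +129.510)/2 = -24.223° is on the wrong side of the globe.)

+155.777°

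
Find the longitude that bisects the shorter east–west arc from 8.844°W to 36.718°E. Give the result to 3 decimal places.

13.937°E

Signed shortest Δλ from -8.844° to +36.718° is +45.562°.
Midpoint longitude = -8.844° + (+45.562°)/2 = -8.844° + 22.781° = +13.937°.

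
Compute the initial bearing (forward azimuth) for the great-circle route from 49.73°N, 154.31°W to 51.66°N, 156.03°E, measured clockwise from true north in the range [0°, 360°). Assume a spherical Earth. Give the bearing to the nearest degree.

293°

Δλ = 156.03 − -154.31 = 310.34°; wrapped into (−180°, 180°]: -49.66°.
θ = atan2( sin Δλ · cos φ₂ , cos φ₁ · sin φ₂ − sin φ₁ · cos φ₂ · cos Δλ )
  = atan2(-0.47282, 0.20061) = -67.010° → normalised to [0°, 360°): 292.990°.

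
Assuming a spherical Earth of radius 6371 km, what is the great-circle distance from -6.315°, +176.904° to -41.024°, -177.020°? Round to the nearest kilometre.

3906 km

Δλ = -177.020 − 176.904 = -353.924°; wrapped into (−180°, 180°]: 6.076°.
Δφ = -41.024 − -6.315 = -34.709°.
a = sin²(Δφ/2) + cos φ₁ · cos φ₂ · sin²(Δλ/2) = 0.091079.
c = 2·atan2(√a, √(1−a)) = 0.61315 rad → d = 6371·c ≈ 3906.35 km.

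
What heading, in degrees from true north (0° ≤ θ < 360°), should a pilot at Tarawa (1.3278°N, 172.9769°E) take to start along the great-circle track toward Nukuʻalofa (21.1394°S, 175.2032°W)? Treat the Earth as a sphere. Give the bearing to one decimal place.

153.4°

Δλ = -175.2032 − 172.9769 = -348.1801°; wrapped into (−180°, 180°]: 11.8199°.
θ = atan2( sin Δλ · cos φ₂ , cos φ₁ · sin φ₂ − sin φ₁ · cos φ₂ · cos Δλ )
  = atan2(0.19105, -0.38170) = 153.411° → normalised to [0°, 360°): 153.411°.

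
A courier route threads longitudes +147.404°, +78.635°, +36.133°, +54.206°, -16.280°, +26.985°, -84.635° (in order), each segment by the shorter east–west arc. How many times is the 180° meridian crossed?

Leg 1: +147.404° → +78.635°, shortest Δλ = -68.769° (west) — does not cross 180°.
Leg 2: +78.635° → +36.133°, shortest Δλ = -42.502° (west) — does not cross 180°.
Leg 3: +36.133° → +54.206°, shortest Δλ = 18.073° (east) — does not cross 180°.
Leg 4: +54.206° → -16.280°, shortest Δλ = -70.486° (west) — does not cross 180°.
Leg 5: -16.280° → +26.985°, shortest Δλ = 43.265° (east) — does not cross 180°.
Leg 6: +26.985° → -84.635°, shortest Δλ = -111.62° (west) — does not cross 180°.
Total crossings: 0.

0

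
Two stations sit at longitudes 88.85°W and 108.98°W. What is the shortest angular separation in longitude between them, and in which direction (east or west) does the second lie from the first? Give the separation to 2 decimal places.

20.13° west

Raw difference: -108.98 − -88.85 = -20.13°.
Normalise into (−180°, 180°]: -20.13° stays -20.13°.
Negative ⇒ the second point lies to the west; separation 20.13°.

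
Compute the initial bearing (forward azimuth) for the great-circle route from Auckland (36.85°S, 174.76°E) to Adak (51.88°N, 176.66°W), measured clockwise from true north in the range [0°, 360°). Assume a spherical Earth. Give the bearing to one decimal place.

Δλ = -176.66 − 174.76 = -351.42°; wrapped into (−180°, 180°]: 8.58°.
θ = atan2( sin Δλ · cos φ₂ , cos φ₁ · sin φ₂ − sin φ₁ · cos φ₂ · cos Δλ )
  = atan2(0.09210, 0.99561) = 5.285° → normalised to [0°, 360°): 5.285°.

5.3°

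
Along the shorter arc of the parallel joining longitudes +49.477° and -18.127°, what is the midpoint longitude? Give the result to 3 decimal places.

Signed shortest Δλ from +49.477° to -18.127° is -67.604°.
Midpoint longitude = +49.477° + (-67.604°)/2 = +49.477° − 33.802° = +15.675°.

+15.675°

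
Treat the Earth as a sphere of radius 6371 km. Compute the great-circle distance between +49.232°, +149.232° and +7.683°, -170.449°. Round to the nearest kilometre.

Δλ = -170.449 − 149.232 = -319.681°; wrapped into (−180°, 180°]: 40.319°.
Δφ = 7.683 − 49.232 = -41.549°.
a = sin²(Δφ/2) + cos φ₁ · cos φ₂ · sin²(Δλ/2) = 0.202668.
c = 2·atan2(√a, √(1−a)) = 0.93395 rad → d = 6371·c ≈ 5950.19 km.

5950 km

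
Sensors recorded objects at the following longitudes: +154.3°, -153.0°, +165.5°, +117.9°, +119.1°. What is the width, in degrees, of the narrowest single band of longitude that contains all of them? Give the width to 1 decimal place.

89.1°

Sort the longitudes: -153.0°, +117.9°, +119.1°, +154.3°, +165.5°.
Eastward gaps between consecutive values (wrapping around): 270.9°, 1.2°, 35.2°, 11.2°, 41.5°.
Largest gap = 270.9° ⇒ minimal covering band is its complement: 360° − 270.9° = 89.1°.
Band runs from +117.9° eastward to -153.0°, crossing the antimeridian.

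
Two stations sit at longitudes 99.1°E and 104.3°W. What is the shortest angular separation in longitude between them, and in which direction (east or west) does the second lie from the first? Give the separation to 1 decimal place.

156.6° east

Raw difference: -104.3 − 99.1 = -203.4°.
Normalise into (−180°, 180°]: -203.4° + 360° = 156.6°.
Positive ⇒ the second point lies to the east; separation 156.6°.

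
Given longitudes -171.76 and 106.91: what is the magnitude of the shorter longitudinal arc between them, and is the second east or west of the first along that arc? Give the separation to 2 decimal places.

81.33° west

Raw difference: 106.91 − -171.76 = 278.67°.
Normalise into (−180°, 180°]: 278.67° − 360° = -81.33°.
Negative ⇒ the second point lies to the west; separation 81.33°.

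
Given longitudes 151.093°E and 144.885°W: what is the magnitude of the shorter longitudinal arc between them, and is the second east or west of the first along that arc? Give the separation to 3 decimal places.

64.022° east

Raw difference: -144.885 − 151.093 = -295.978°.
Normalise into (−180°, 180°]: -295.978° + 360° = 64.022°.
Positive ⇒ the second point lies to the east; separation 64.022°.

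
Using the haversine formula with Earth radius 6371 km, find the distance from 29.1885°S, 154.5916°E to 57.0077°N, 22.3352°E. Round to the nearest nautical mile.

Δλ = 22.3352 − 154.5916 = -132.2564°.
Δφ = 57.0077 − -29.1885 = 86.1962°.
a = sin²(Δφ/2) + cos φ₁ · cos φ₂ · sin²(Δλ/2) = 0.864356.
c = 2·atan2(√a, √(1−a)) = 2.38724 rad → d = 6371·c ≈ 15209.09 km ≈ 8212.25 nmi.

8212 nmi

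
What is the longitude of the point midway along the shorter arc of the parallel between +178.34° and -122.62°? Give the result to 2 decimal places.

Signed shortest Δλ from +178.34° to -122.62° is +59.04°.
Midpoint longitude = +178.34° + (+59.04°)/2 = +178.34° + 29.52° = +207.86°.
Normalise into (−180°, 180°]: -152.14°.
(The naïve average (+178.34 + -122.62)/2 = 27.86° is on the wrong side of the globe.)

-152.14°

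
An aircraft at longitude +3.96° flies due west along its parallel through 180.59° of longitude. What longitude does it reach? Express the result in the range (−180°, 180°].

-176.63°

Start at +3.96°; shift −180.59° → -176.63°.
-176.63° already lies in (−180°, 180°].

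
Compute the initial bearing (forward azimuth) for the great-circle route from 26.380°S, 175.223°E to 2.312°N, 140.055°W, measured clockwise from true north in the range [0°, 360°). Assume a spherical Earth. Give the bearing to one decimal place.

63.4°

Δλ = -140.055 − 175.223 = -315.278°; wrapped into (−180°, 180°]: 44.722°.
θ = atan2( sin Δλ · cos φ₂ , cos φ₁ · sin φ₂ − sin φ₁ · cos φ₂ · cos Δλ )
  = atan2(0.70309, 0.35159) = 63.432° → normalised to [0°, 360°): 63.432°.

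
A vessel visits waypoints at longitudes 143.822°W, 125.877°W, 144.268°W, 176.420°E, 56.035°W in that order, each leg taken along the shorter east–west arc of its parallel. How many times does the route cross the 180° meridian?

Leg 1: -143.822° → -125.877°, shortest Δλ = 17.945° (east) — does not cross 180°.
Leg 2: -125.877° → -144.268°, shortest Δλ = -18.391° (west) — does not cross 180°.
Leg 3: -144.268° → +176.420°, shortest Δλ = -39.312° (west) — crosses 180°.
Leg 4: +176.420° → -56.035°, shortest Δλ = 127.545° (east) — crosses 180°.
Total crossings: 2.

2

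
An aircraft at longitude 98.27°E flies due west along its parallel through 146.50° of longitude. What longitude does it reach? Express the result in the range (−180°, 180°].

48.23°W

Start at +98.27°; shift −146.50° → -48.23°.
-48.23° already lies in (−180°, 180°].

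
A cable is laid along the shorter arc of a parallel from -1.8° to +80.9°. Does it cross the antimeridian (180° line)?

No

Signed shortest Δλ = ((80.9 − -1.8 + 180) mod 360) − 180 = 82.7°.
Going east by 82.7° from -1.8° reaches +80.9° without touching 180°.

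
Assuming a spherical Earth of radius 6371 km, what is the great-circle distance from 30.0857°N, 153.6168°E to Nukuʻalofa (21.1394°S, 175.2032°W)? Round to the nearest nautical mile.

3564 nmi

Δλ = -175.2032 − 153.6168 = -328.8200°; wrapped into (−180°, 180°]: 31.1800°.
Δφ = -21.1394 − 30.0857 = -51.2251°.
a = sin²(Δφ/2) + cos φ₁ · cos φ₂ · sin²(Δλ/2) = 0.245160.
c = 2·atan2(√a, √(1−a)) = 1.03598 rad → d = 6371·c ≈ 6600.25 km ≈ 3563.85 nmi.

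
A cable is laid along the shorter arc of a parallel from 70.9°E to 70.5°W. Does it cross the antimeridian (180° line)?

No

Signed shortest Δλ = ((-70.5 − 70.9 + 180) mod 360) − 180 = -141.4°.
Going west by 141.4° from +70.9° reaches -70.5° without touching 180°.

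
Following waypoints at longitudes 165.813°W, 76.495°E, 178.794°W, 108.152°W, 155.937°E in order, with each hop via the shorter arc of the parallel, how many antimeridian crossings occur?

Leg 1: -165.813° → +76.495°, shortest Δλ = -117.692° (west) — crosses 180°.
Leg 2: +76.495° → -178.794°, shortest Δλ = 104.711° (east) — crosses 180°.
Leg 3: -178.794° → -108.152°, shortest Δλ = 70.642° (east) — does not cross 180°.
Leg 4: -108.152° → +155.937°, shortest Δλ = -95.911° (west) — crosses 180°.
Total crossings: 3.

3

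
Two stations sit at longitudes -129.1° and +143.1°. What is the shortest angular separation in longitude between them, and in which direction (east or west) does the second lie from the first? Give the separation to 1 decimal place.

Raw difference: 143.1 − -129.1 = 272.2°.
Normalise into (−180°, 180°]: 272.2° − 360° = -87.8°.
Negative ⇒ the second point lies to the west; separation 87.8°.

87.8° west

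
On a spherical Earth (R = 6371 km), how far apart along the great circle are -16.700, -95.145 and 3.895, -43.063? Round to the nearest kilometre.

Δλ = -43.063 − -95.145 = 52.082°.
Δφ = 3.895 − -16.700 = 20.595°.
a = sin²(Δφ/2) + cos φ₁ · cos φ₂ · sin²(Δλ/2) = 0.216133.
c = 2·atan2(√a, √(1−a)) = 0.96705 rad → d = 6371·c ≈ 6161.05 km.

6161 km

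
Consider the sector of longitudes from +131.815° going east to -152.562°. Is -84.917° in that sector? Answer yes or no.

Band width going east from +131.815° to -152.562°: ((-152.562 − 131.815) mod 360) = 75.623°.
Offset of -84.917° east of the west edge: ((-84.917 − 131.815) mod 360) = 143.268°.
143.268° > 75.623° ⇒ outside.

No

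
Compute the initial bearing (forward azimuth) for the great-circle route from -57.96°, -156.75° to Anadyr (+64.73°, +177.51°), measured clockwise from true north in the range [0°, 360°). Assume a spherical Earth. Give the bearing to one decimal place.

Δλ = 177.51 − -156.75 = 334.26°; wrapped into (−180°, 180°]: -25.74°.
θ = atan2( sin Δλ · cos φ₂ , cos φ₁ · sin φ₂ − sin φ₁ · cos φ₂ · cos Δλ )
  = atan2(-0.18539, 0.80570) = -12.958° → normalised to [0°, 360°): 347.042°.

347.0°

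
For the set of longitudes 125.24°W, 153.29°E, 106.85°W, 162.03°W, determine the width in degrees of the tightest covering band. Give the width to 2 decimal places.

Sort the longitudes: -162.03°, -125.24°, -106.85°, +153.29°.
Eastward gaps between consecutive values (wrapping around): 36.79°, 18.39°, 260.14°, 44.68°.
Largest gap = 260.14° ⇒ minimal covering band is its complement: 360° − 260.14° = 99.86°.
Band runs from +153.29° eastward to -106.85°, crossing the antimeridian.

99.86°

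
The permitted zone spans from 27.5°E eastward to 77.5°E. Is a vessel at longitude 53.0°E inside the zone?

Yes

Band width going east from +27.5° to +77.5°: ((77.5 − 27.5) mod 360) = 50.0°.
Offset of +53.0° east of the west edge: ((53.0 − 27.5) mod 360) = 25.5°.
25.5° ≤ 50.0° ⇒ inside.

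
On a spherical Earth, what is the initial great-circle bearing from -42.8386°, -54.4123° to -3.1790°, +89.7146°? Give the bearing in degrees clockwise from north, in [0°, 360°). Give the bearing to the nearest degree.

135°

Δλ = 89.7146 − -54.4123 = 144.1269°.
θ = atan2( sin Δλ · cos φ₂ , cos φ₁ · sin φ₂ − sin φ₁ · cos φ₂ · cos Δλ )
  = atan2(0.58509, -0.59078) = 135.277° → normalised to [0°, 360°): 135.277°.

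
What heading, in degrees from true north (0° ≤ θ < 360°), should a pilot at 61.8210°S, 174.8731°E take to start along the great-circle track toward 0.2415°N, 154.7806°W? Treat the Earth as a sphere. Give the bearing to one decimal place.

Δλ = -154.7806 − 174.8731 = -329.6537°; wrapped into (−180°, 180°]: 30.3463°.
θ = atan2( sin Δλ · cos φ₂ , cos φ₁ · sin φ₂ − sin φ₁ · cos φ₂ · cos Δλ )
  = atan2(0.50522, 0.76269) = 33.521° → normalised to [0°, 360°): 33.521°.

33.5°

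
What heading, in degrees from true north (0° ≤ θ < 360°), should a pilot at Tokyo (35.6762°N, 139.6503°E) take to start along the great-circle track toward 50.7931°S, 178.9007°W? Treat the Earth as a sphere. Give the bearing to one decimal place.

155.2°

Δλ = -178.9007 − 139.6503 = -318.5510°; wrapped into (−180°, 180°]: 41.4490°.
θ = atan2( sin Δλ · cos φ₂ , cos φ₁ · sin φ₂ − sin φ₁ · cos φ₂ · cos Δλ )
  = atan2(0.41844, -0.90577) = 155.205° → normalised to [0°, 360°): 155.205°.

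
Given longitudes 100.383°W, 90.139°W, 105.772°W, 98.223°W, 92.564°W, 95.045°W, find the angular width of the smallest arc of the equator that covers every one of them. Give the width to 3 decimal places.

Sort the longitudes: -105.772°, -100.383°, -98.223°, -95.045°, -92.564°, -90.139°.
Eastward gaps between consecutive values (wrapping around): 5.389°, 2.160°, 3.178°, 2.481°, 2.425°, 344.367°.
Largest gap = 344.367° ⇒ minimal covering band is its complement: 360° − 344.367° = 15.633°.
Band runs from -105.772° eastward to -90.139°.

15.633°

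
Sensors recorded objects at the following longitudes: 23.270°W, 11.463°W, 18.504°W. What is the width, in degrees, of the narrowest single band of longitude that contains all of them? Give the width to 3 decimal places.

Sort the longitudes: -23.270°, -18.504°, -11.463°.
Eastward gaps between consecutive values (wrapping around): 4.766°, 7.041°, 348.193°.
Largest gap = 348.193° ⇒ minimal covering band is its complement: 360° − 348.193° = 11.807°.
Band runs from -23.270° eastward to -11.463°.

11.807°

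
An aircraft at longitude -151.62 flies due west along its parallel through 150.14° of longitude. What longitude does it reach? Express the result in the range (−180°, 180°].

+58.24°

Start at -151.62°; shift −150.14° → -301.76°.
-301.76° lies outside (−180°, 180°]; add 360° → +58.24°.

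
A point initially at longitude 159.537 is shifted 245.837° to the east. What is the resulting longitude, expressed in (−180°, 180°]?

+45.374°

Start at +159.537°; shift +245.837° → +405.374°.
+405.374° lies outside (−180°, 180°]; subtract 360° → +45.374°.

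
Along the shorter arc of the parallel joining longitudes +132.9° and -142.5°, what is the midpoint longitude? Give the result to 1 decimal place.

+175.2°

Signed shortest Δλ from +132.9° to -142.5° is +84.6°.
Midpoint longitude = +132.9° + (+84.6°)/2 = +132.9° + 42.3° = +175.2°.
(The naïve average (+132.9 + -142.5)/2 = -4.8° is on the wrong side of the globe.)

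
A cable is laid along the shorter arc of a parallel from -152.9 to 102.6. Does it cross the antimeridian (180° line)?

Naïve |102.6 − -152.9| = 255.5° > 180°, so the shorter arc goes the other way round — across 180°.
Signed shortest Δλ = ((102.6 − -152.9 + 180) mod 360) − 180 = -104.5°.
Going west by 104.5° from -152.9° passes through 180° before reaching +102.6°.

Yes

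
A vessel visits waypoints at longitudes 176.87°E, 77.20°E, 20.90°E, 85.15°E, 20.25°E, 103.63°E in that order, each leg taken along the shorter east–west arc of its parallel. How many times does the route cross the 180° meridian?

0

Leg 1: +176.87° → +77.20°, shortest Δλ = -99.67° (west) — does not cross 180°.
Leg 2: +77.20° → +20.90°, shortest Δλ = -56.3° (west) — does not cross 180°.
Leg 3: +20.90° → +85.15°, shortest Δλ = 64.25° (east) — does not cross 180°.
Leg 4: +85.15° → +20.25°, shortest Δλ = -64.9° (west) — does not cross 180°.
Leg 5: +20.25° → +103.63°, shortest Δλ = 83.38° (east) — does not cross 180°.
Total crossings: 0.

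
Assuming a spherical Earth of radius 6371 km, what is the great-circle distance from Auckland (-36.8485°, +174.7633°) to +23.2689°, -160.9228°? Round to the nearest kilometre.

Δλ = -160.9228 − 174.7633 = -335.6861°; wrapped into (−180°, 180°]: 24.3139°.
Δφ = 23.2689 − -36.8485 = 60.1174°.
a = sin²(Δφ/2) + cos φ₁ · cos φ₂ · sin²(Δλ/2) = 0.283490.
c = 2·atan2(√a, √(1−a)) = 1.12296 rad → d = 6371·c ≈ 7154.35 km.

7154 km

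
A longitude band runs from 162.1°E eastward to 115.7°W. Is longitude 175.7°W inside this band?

Yes

Band width going east from +162.1° to -115.7°: ((-115.7 − 162.1) mod 360) = 82.2°.
Offset of -175.7° east of the west edge: ((-175.7 − 162.1) mod 360) = 22.2°.
22.2° ≤ 82.2° ⇒ inside.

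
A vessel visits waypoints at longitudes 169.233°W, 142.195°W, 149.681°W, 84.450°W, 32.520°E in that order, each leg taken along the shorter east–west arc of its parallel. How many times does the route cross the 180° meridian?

Leg 1: -169.233° → -142.195°, shortest Δλ = 27.038° (east) — does not cross 180°.
Leg 2: -142.195° → -149.681°, shortest Δλ = -7.486° (west) — does not cross 180°.
Leg 3: -149.681° → -84.450°, shortest Δλ = 65.231° (east) — does not cross 180°.
Leg 4: -84.450° → +32.520°, shortest Δλ = 116.97° (east) — does not cross 180°.
Total crossings: 0.

0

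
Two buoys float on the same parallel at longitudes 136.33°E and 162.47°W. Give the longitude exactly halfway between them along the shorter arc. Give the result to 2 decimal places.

166.93°E

Signed shortest Δλ from +136.33° to -162.47° is +61.20°.
Midpoint longitude = +136.33° + (+61.20°)/2 = +136.33° + 30.60° = +166.93°.
(The naïve average (+136.33 + -162.47)/2 = -13.07° is on the wrong side of the globe.)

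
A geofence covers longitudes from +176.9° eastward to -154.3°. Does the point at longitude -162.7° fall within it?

Yes

Band width going east from +176.9° to -154.3°: ((-154.3 − 176.9) mod 360) = 28.8°.
Offset of -162.7° east of the west edge: ((-162.7 − 176.9) mod 360) = 20.4°.
20.4° ≤ 28.8° ⇒ inside.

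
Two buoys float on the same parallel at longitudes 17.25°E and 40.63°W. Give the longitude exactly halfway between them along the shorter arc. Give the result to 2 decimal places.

Signed shortest Δλ from +17.25° to -40.63° is -57.88°.
Midpoint longitude = +17.25° + (-57.88°)/2 = +17.25° − 28.94° = -11.69°.

11.69°W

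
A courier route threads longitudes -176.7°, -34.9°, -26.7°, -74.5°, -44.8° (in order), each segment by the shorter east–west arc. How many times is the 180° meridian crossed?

Leg 1: -176.7° → -34.9°, shortest Δλ = 141.8° (east) — does not cross 180°.
Leg 2: -34.9° → -26.7°, shortest Δλ = 8.2° (east) — does not cross 180°.
Leg 3: -26.7° → -74.5°, shortest Δλ = -47.8° (west) — does not cross 180°.
Leg 4: -74.5° → -44.8°, shortest Δλ = 29.7° (east) — does not cross 180°.
Total crossings: 0.

0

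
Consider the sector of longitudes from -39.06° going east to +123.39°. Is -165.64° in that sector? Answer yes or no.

Band width going east from -39.06° to +123.39°: ((123.39 − -39.06) mod 360) = 162.45°.
Offset of -165.64° east of the west edge: ((-165.64 − -39.06) mod 360) = 233.42°.
233.42° > 162.45° ⇒ outside.

No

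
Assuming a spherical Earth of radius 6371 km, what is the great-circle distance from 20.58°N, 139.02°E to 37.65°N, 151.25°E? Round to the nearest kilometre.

Δλ = 151.25 − 139.02 = 12.23°.
Δφ = 37.65 − 20.58 = 17.07°.
a = sin²(Δφ/2) + cos φ₁ · cos φ₂ · sin²(Δλ/2) = 0.030438.
c = 2·atan2(√a, √(1−a)) = 0.35072 rad → d = 6371·c ≈ 2234.45 km.

2234 km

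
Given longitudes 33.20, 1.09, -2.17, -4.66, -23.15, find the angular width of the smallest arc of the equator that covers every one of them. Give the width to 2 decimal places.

56.35°

Sort the longitudes: -23.15°, -4.66°, -2.17°, +1.09°, +33.20°.
Eastward gaps between consecutive values (wrapping around): 18.49°, 2.49°, 3.26°, 32.11°, 303.65°.
Largest gap = 303.65° ⇒ minimal covering band is its complement: 360° − 303.65° = 56.35°.
Band runs from -23.15° eastward to +33.20°.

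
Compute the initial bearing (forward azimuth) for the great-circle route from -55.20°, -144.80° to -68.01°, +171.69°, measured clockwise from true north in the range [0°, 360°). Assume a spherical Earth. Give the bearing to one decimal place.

220.1°

Δλ = 171.69 − -144.80 = 316.49°; wrapped into (−180°, 180°]: -43.51°.
θ = atan2( sin Δλ · cos φ₂ , cos φ₁ · sin φ₂ − sin φ₁ · cos φ₂ · cos Δλ )
  = atan2(-0.25780, -0.30620) = -139.905° → normalised to [0°, 360°): 220.095°.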